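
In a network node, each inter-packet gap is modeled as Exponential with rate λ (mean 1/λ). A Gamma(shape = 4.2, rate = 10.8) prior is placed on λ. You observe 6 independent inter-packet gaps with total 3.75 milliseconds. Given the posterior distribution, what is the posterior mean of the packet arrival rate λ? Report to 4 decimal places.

With a Gamma(shape α, rate β) prior on the exponential rate λ, the posterior after n observations with total T = Σxᵢ is Gamma(α+n, β+T).
Posterior: Gamma(4.2+6, 10.8+3.75) = Gamma(10.2, 14.55).
Posterior mean of λ = α/β = 10.2/14.55 = 0.7010.

0.7010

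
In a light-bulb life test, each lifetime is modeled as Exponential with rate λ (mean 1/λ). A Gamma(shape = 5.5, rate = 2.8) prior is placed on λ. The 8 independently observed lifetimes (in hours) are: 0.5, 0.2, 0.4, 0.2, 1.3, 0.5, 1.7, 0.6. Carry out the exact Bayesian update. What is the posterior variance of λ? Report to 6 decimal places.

0.200773

With a Gamma(shape α, rate β) prior on the exponential rate λ, the posterior after n observations with total T = Σxᵢ is Gamma(α+n, β+T).
Sum of observations T = 5.4 hours; n = 8.
Posterior: Gamma(5.5+8, 2.8+5.4) = Gamma(13.5, 8.2).
Var = α/β² = 0.200773.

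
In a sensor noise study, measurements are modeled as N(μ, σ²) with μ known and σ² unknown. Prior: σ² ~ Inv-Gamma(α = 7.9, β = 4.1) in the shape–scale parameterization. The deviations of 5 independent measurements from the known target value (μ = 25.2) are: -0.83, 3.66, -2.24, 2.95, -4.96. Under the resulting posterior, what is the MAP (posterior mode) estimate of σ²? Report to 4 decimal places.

With known mean μ and an Inverse-Gamma(α, β) prior on σ², the Normal likelihood is conjugate: posterior is Inv-Gamma(α + n/2, β + Σ(xᵢ−μ)²/2).
Σ(xᵢ−μ)² = (-0.83)² + (3.66)² + (-2.24)² + (2.95)² + (-4.96)² = 52.4062.
Posterior: Inv-Gamma(7.9 + 5/2, 4.1 + 52.4062/2) = Inv-Gamma(10.40, 30.30310).
Mode = β/(α+1) = 30.30310/11.40 = 2.6582.

2.6582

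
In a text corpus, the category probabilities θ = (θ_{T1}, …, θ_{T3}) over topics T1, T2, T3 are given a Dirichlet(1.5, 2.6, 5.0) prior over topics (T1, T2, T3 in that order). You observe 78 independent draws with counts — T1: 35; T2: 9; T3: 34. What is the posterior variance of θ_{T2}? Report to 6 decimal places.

0.001310

The Dirichlet prior is conjugate to the Multinomial likelihood: each posterior αⱼ = prior αⱼ + observed count nⱼ.
Posterior concentration: (36.5, 11.6, 39.0), total = 87.1.
Var[θ_j] = α_j(Σα−α_j)/((Σα)²(Σα+1)) = 11.6·75.5/(87.1²·88.1) = 0.001310.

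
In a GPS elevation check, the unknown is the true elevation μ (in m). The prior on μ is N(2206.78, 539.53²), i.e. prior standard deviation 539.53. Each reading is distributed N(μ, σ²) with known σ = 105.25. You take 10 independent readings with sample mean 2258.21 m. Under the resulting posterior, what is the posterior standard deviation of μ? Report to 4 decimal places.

33.2198

For Normal data with known variance σ², a Normal(μ₀, σ₀²) prior on μ is conjugate. Posterior precision = 1/σ₀² + n/σ²; posterior mean is the precision-weighted average of μ₀ and x̄.
σ₀² = 539.53² = 291092.6209, σ² = 105.25² = 11077.5625; σ² + n·σ₀² = 11077.5625 + 10·291092.6209 = 2922003.7715.
Posterior precision = 1/σ₀² + n/σ² = 1/291092.6209 + 10/11077.5625 = (σ² + n·σ₀²)/(σ₀²σ²) = 2922003.7715/(291092.6209·11077.5625); posterior variance σₙ² = σ₀²σ²/(σ² + n·σ₀²) = 291092.6209·11077.5625/2922003.7715 = 1103.556653.
Posterior SD = √σₙ² = √(291092.6209·11077.5625/2922003.7715) = 33.2198.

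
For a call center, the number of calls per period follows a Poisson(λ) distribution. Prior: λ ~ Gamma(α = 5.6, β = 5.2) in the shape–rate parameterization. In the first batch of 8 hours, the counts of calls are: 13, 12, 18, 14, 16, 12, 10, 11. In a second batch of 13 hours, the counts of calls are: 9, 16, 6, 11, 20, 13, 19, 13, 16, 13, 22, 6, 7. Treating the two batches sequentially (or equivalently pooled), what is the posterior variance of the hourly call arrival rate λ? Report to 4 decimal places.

With a Gamma(shape α, rate β) prior, the Poisson likelihood is conjugate: the posterior is Gamma(α + ΣXᵢ, β + n).
Batch 1: sum of counts S = 106 over n = 8 hours.
After batch 1: Gamma(α+S, β+n) = Gamma(5.6+106, 5.2+8) = Gamma(111.6, 13.2).
Batch 2: sum of counts S = 171 over n = 13 hours.
After batch 2: Gamma(α+S, β+n) = Gamma(111.6+171, 13.2+13) = Gamma(282.6, 26.2).
Var = α/β² = 282.6/26.2² = 0.4117.

0.4117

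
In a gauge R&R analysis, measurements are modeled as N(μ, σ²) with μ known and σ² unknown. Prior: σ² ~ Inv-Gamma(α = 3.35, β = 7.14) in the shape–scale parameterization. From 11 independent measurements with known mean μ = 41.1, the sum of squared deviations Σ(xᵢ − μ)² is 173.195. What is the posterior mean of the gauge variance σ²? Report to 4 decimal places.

With known mean μ and an Inverse-Gamma(α, β) prior on σ², the Normal likelihood is conjugate: posterior is Inv-Gamma(α + n/2, β + Σ(xᵢ−μ)²/2).
Posterior: Inv-Gamma(3.35 + 11/2, 7.14 + 173.195/2) = Inv-Gamma(8.85, 93.7375).
E[σ²|data] = β/(α−1) = 93.7375/7.85 = 11.9411.

11.9411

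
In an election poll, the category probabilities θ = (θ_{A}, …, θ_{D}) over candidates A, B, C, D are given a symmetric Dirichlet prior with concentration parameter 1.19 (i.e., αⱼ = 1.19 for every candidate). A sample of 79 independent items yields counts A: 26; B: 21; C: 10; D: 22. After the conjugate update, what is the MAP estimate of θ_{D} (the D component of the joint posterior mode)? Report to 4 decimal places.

0.2782

The Dirichlet prior is conjugate to the Multinomial likelihood: each posterior αⱼ = prior αⱼ + observed count nⱼ.
Posterior concentration: (27.19, 22.19, 11.19, 23.19), total = 83.76.
Joint mode component: (α_{D}−1)/(Σα−K) = 22.19/79.76 = 0.2782.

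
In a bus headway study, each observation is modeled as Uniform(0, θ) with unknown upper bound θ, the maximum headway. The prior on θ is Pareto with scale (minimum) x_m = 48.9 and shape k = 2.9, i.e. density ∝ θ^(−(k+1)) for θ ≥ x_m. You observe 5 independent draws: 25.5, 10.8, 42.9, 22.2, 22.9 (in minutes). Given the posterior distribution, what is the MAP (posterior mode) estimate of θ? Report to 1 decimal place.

A Pareto(scale x_m, shape k) prior on the upper bound θ of Uniform(0, θ) is conjugate: posterior is Pareto(max(x_m, max xᵢ), k + n).
Sample maximum = 42.9; prior scale x_m = 48.9 → posterior scale = max = 48.9.
Posterior shape = 2.9 + 5 = 7.9.
The Pareto density is decreasing on [x_m, ∞), so the mode is x_m = 48.9.

48.9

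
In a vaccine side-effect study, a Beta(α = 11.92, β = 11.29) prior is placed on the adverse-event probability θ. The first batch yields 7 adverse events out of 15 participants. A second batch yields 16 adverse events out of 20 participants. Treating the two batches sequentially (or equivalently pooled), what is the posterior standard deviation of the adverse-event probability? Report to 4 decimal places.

The Beta prior is conjugate to a Binomial/Bernoulli likelihood; the update adds successes to α and failures to β.
After batch 1: Beta(11.92+7, 11.29+8) = Beta(18.92, 19.29).
After batch 2: Beta(18.92+16, 19.29+4) = Beta(34.92, 23.29).
Var = αβ/((α+β)²(α+β+1)) = 34.92·23.29/(58.21²·59.21) = 0.00405372; SD = √0.00405372 = 0.0637.

0.0637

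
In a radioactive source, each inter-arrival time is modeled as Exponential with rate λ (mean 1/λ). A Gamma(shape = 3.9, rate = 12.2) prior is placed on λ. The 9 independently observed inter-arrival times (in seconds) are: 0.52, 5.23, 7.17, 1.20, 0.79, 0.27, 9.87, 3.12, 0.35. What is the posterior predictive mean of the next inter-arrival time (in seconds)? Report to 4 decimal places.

3.4218

With a Gamma(shape α, rate β) prior on the exponential rate λ, the posterior after n observations with total T = Σxᵢ is Gamma(α+n, β+T).
Sum of observations T = 28.52 seconds; n = 9.
Posterior: Gamma(3.9+9, 12.2+28.52) = Gamma(12.9, 40.72).
The predictive distribution for the next observation is Lomax; its mean is β/(α−1) = 40.72/11.9 = 3.4218.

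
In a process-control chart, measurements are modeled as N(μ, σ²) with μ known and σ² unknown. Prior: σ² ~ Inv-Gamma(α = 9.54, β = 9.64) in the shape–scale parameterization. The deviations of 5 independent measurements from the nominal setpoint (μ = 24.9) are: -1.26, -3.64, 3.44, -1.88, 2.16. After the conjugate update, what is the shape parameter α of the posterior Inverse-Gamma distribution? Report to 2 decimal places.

With known mean μ and an Inverse-Gamma(α, β) prior on σ², the Normal likelihood is conjugate: posterior is Inv-Gamma(α + n/2, β + Σ(xᵢ−μ)²/2).
Σ(xᵢ−μ)² = (-1.26)² + (-3.64)² + (3.44)² + (-1.88)² + (2.16)² = 34.8708.
Posterior: Inv-Gamma(9.54 + 5/2, 9.64 + 34.8708/2) = Inv-Gamma(12.04, 27.07540).
Posterior α = 12.04.

12.04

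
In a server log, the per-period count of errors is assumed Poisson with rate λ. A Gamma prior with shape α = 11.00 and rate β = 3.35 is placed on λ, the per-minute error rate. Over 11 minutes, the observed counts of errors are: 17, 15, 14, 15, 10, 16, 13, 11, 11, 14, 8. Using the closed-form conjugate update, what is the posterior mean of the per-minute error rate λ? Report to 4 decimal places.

10.8014

With a Gamma(shape α, rate β) prior, the Poisson likelihood is conjugate: the posterior is Gamma(α + ΣXᵢ, β + n).
Sum of counts S = 144 over n = 11 minutes.
Posterior: Gamma(α+S, β+n) = Gamma(11.00+144, 3.35+11) = Gamma(155.00, 14.35).
Posterior mean = α/β = 155.00/14.35 = 10.8014.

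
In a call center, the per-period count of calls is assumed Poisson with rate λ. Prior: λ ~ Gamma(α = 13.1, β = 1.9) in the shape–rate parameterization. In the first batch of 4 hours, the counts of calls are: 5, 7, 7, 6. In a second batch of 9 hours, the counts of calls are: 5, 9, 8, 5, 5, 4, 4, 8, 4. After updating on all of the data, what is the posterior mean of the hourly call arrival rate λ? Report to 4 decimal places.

6.0470

With a Gamma(shape α, rate β) prior, the Poisson likelihood is conjugate: the posterior is Gamma(α + ΣXᵢ, β + n).
Batch 1: sum of counts S = 25 over n = 4 hours.
After batch 1: Gamma(α+S, β+n) = Gamma(13.1+25, 1.9+4) = Gamma(38.1, 5.9).
Batch 2: sum of counts S = 52 over n = 9 hours.
After batch 2: Gamma(α+S, β+n) = Gamma(38.1+52, 5.9+9) = Gamma(90.1, 14.9).
Posterior mean = α/β = 90.1/14.9 = 6.0470.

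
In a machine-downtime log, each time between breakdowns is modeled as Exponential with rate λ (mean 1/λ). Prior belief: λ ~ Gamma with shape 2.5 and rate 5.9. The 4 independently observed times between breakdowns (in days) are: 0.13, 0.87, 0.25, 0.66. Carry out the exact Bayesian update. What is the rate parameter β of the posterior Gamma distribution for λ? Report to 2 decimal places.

7.81

With a Gamma(shape α, rate β) prior on the exponential rate λ, the posterior after n observations with total T = Σxᵢ is Gamma(α+n, β+T).
Sum of observations T = 1.91 days; n = 4.
Posterior: Gamma(2.5+4, 5.9+1.91) = Gamma(6.5, 7.81).
Posterior β = 7.81.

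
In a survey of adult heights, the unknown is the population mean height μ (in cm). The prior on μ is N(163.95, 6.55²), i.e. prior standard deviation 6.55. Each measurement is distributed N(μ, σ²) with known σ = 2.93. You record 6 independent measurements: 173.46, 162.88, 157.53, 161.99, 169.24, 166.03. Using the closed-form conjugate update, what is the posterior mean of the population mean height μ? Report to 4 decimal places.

165.1484

For Normal data with known variance σ², a Normal(μ₀, σ₀²) prior on μ is conjugate. Posterior precision = 1/σ₀² + n/σ²; posterior mean is the precision-weighted average of μ₀ and x̄.
Σxᵢ = 173.46 + 162.88 + 157.53 + 161.99 + 169.24 + 166.03 = 991.13, so n·x̄ = 991.13.
σ₀² = 6.55² = 42.9025, σ² = 2.93² = 8.5849; σ² + n·σ₀² = 8.5849 + 6·42.9025 = 265.9999.
Posterior mean = (μ₀/σ₀² + n·x̄/σ²)/(1/σ₀² + n/σ²) = (σ²·μ₀ + σ₀²·n·x̄)/(σ² + n·σ₀²) = (8.5849·163.95 + 42.9025·991.13)/265.9999 = 43929.44918/265.9999 = 165.1484.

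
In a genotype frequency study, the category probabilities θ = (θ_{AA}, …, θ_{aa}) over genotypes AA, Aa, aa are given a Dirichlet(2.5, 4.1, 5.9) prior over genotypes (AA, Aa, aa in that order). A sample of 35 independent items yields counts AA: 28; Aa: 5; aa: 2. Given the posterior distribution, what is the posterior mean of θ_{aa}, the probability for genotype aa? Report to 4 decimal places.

0.1663

The Dirichlet prior is conjugate to the Multinomial likelihood: each posterior αⱼ = prior αⱼ + observed count nⱼ.
Posterior concentration: (30.5, 9.1, 7.9), total = 47.5.
E[θ_{aa}|data] = α_{aa}/Σα = 7.9/47.5 = 0.1663.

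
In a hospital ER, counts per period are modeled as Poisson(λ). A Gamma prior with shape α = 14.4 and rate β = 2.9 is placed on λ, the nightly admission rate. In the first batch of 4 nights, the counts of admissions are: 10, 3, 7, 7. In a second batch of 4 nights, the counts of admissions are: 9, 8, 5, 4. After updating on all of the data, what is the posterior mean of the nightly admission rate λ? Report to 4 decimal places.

With a Gamma(shape α, rate β) prior, the Poisson likelihood is conjugate: the posterior is Gamma(α + ΣXᵢ, β + n).
Batch 1: sum of counts S = 27 over n = 4 nights.
After batch 1: Gamma(α+S, β+n) = Gamma(14.4+27, 2.9+4) = Gamma(41.4, 6.9).
Batch 2: sum of counts S = 26 over n = 4 nights.
After batch 2: Gamma(α+S, β+n) = Gamma(41.4+26, 6.9+4) = Gamma(67.4, 10.9).
Posterior mean = α/β = 67.4/10.9 = 6.1835.

6.1835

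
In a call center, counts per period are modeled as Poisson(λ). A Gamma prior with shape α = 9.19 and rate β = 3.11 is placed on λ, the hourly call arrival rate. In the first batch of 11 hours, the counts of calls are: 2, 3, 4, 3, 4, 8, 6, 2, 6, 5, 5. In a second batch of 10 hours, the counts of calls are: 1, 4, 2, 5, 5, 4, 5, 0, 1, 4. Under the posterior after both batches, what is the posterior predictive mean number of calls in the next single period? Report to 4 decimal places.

3.6578

With a Gamma(shape α, rate β) prior, the Poisson likelihood is conjugate: the posterior is Gamma(α + ΣXᵢ, β + n).
Batch 1: sum of counts S = 48 over n = 11 hours.
After batch 1: Gamma(α+S, β+n) = Gamma(9.19+48, 3.11+11) = Gamma(57.19, 14.11).
Batch 2: sum of counts S = 31 over n = 10 hours.
After batch 2: Gamma(α+S, β+n) = Gamma(57.19+31, 14.11+10) = Gamma(88.19, 24.11).
The predictive distribution for one future period is NegBinom with mean α/β = 3.6578.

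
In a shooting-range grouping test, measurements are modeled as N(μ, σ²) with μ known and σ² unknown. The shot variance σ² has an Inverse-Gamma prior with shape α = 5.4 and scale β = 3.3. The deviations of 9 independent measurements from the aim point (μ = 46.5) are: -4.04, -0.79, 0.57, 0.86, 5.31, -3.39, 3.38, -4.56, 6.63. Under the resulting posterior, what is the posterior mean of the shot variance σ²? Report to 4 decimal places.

7.8918

With known mean μ and an Inverse-Gamma(α, β) prior on σ², the Normal likelihood is conjugate: posterior is Inv-Gamma(α + n/2, β + Σ(xᵢ−μ)²/2).
Σ(xᵢ−μ)² = (-4.04)² + (-0.79)² + (0.57)² + (0.86)² + (5.31)² + (-3.39)² + (3.38)² + (-4.56)² + (6.63)² = 133.8733.
Posterior: Inv-Gamma(5.4 + 9/2, 3.3 + 133.8733/2) = Inv-Gamma(9.90, 70.23665).
E[σ²|data] = β/(α−1) = 70.23665/8.90 = 7.8918.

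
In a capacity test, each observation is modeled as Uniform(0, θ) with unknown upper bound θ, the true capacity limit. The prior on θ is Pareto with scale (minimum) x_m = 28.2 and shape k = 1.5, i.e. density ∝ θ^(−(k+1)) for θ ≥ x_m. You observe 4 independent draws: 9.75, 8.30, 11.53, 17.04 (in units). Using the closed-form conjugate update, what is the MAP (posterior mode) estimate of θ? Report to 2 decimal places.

28.20

A Pareto(scale x_m, shape k) prior on the upper bound θ of Uniform(0, θ) is conjugate: posterior is Pareto(max(x_m, max xᵢ), k + n).
Sample maximum = 17.04; prior scale x_m = 28.2 → posterior scale = max = 28.20.
Posterior shape = 1.5 + 4 = 5.5.
The Pareto density is decreasing on [x_m, ∞), so the mode is x_m = 28.20.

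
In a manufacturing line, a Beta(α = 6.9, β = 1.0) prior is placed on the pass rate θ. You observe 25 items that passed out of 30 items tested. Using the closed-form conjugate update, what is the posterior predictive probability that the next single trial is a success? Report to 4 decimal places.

The Beta prior is conjugate to a Binomial/Bernoulli likelihood; the update adds successes to α and failures to β.
Posterior: Beta(α+k, β+n−k) = Beta(6.9+25, 1.0+5) = Beta(31.9, 6.0).
For a single future Bernoulli trial, P(success | data) = α/(α+β) = 0.8417.

0.8417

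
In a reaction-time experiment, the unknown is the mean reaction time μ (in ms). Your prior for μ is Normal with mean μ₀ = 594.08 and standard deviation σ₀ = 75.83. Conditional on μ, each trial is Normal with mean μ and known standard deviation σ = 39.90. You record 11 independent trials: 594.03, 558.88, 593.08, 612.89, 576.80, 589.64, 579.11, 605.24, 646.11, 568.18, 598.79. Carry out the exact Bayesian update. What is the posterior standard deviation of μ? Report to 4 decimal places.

11.8817

For Normal data with known variance σ², a Normal(μ₀, σ₀²) prior on μ is conjugate. Posterior precision = 1/σ₀² + n/σ²; posterior mean is the precision-weighted average of μ₀ and x̄.
σ₀² = 75.83² = 5750.1889, σ² = 39.90² = 1592.01; σ² + n·σ₀² = 1592.01 + 11·5750.1889 = 64844.0879.
Posterior precision = 1/σ₀² + n/σ² = 1/5750.1889 + 11/1592.01 = (σ² + n·σ₀²)/(σ₀²σ²) = 64844.0879/(5750.1889·1592.01); posterior variance σₙ² = σ₀²σ²/(σ² + n·σ₀²) = 5750.1889·1592.01/64844.0879 = 141.174909.
Posterior SD = √σₙ² = √(5750.1889·1592.01/64844.0879) = 11.8817.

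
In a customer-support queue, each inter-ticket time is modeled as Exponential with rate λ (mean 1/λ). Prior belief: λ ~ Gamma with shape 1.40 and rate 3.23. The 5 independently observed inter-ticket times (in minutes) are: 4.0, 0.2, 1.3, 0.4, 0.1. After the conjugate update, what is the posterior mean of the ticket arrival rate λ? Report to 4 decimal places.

With a Gamma(shape α, rate β) prior on the exponential rate λ, the posterior after n observations with total T = Σxᵢ is Gamma(α+n, β+T).
Sum of observations T = 6.0 minutes; n = 5.
Posterior: Gamma(1.40+5, 3.23+6.0) = Gamma(6.40, 9.23).
Posterior mean of λ = α/β = 6.40/9.23 = 0.6934.

0.6934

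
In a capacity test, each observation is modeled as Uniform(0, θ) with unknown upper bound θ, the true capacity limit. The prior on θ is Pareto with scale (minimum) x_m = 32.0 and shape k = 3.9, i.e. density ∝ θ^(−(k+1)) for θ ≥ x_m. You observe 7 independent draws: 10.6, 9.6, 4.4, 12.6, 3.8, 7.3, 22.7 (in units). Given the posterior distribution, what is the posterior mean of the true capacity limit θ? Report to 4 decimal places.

35.2323

A Pareto(scale x_m, shape k) prior on the upper bound θ of Uniform(0, θ) is conjugate: posterior is Pareto(max(x_m, max xᵢ), k + n).
Sample maximum = 22.7; prior scale x_m = 32.0 → posterior scale = max = 32.0.
Posterior shape = 3.9 + 7 = 10.9.
E[θ|data] = k·x_m/(k−1) = 10.9·32.0/9.9 = 35.2323.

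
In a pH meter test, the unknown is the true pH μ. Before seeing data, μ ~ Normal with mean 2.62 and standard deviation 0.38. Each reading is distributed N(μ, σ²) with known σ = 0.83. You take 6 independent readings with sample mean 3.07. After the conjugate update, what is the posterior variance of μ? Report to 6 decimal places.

0.063960

For Normal data with known variance σ², a Normal(μ₀, σ₀²) prior on μ is conjugate. Posterior precision = 1/σ₀² + n/σ²; posterior mean is the precision-weighted average of μ₀ and x̄.
σ₀² = 0.38² = 0.1444, σ² = 0.83² = 0.6889; σ² + n·σ₀² = 0.6889 + 6·0.1444 = 1.5553.
Posterior precision = 1/σ₀² + n/σ² = 1/0.1444 + 6/0.6889 = (σ² + n·σ₀²)/(σ₀²σ²) = 1.5553/(0.1444·0.6889); posterior variance σₙ² = σ₀²σ²/(σ² + n·σ₀²) = 0.1444·0.6889/1.5553 = 0.063960.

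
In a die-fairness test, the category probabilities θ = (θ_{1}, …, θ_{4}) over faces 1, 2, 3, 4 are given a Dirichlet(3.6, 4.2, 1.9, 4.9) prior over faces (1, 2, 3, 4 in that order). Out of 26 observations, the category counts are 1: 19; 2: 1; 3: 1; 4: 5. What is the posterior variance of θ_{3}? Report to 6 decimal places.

The Dirichlet prior is conjugate to the Multinomial likelihood: each posterior αⱼ = prior αⱼ + observed count nⱼ.
Posterior concentration: (22.6, 5.2, 2.9, 9.9), total = 40.6.
Var[θ_j] = α_j(Σα−α_j)/((Σα)²(Σα+1)) = 2.9·37.7/(40.6²·41.6) = 0.001594.

0.001594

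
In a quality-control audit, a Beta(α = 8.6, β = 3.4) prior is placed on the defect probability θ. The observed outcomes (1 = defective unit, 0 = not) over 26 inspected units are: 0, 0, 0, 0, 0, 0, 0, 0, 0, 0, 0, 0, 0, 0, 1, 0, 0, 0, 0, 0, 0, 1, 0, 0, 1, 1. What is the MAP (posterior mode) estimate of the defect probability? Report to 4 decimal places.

0.3222

The Beta prior is conjugate to a Binomial/Bernoulli likelihood; the update adds successes to α and failures to β.
Posterior: Beta(α+k, β+n−k) = Beta(8.6+4, 3.4+22) = Beta(12.6, 25.4).
Mode of Beta(a,b) for a,b>1 is (a−1)/(a+b−2) = 11.6/36.0 = 0.3222.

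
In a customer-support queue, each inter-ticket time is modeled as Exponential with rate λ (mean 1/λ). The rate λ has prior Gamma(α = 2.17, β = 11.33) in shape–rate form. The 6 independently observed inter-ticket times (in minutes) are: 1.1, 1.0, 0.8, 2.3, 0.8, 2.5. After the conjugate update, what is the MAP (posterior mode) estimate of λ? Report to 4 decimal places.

0.3616

With a Gamma(shape α, rate β) prior on the exponential rate λ, the posterior after n observations with total T = Σxᵢ is Gamma(α+n, β+T).
Sum of observations T = 8.5 minutes; n = 6.
Posterior: Gamma(2.17+6, 11.33+8.5) = Gamma(8.17, 19.83).
Mode = (α−1)/β = 0.3616.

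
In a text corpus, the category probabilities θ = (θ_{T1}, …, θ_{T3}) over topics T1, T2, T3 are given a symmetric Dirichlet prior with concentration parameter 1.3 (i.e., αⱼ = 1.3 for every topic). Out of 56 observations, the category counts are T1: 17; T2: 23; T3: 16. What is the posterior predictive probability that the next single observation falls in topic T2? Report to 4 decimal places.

The Dirichlet prior is conjugate to the Multinomial likelihood: each posterior αⱼ = prior αⱼ + observed count nⱼ.
Posterior concentration: (18.3, 24.3, 17.3), total = 59.9.
P(next = T2 | data) = α_{T2}/Σα = 0.4057.

0.4057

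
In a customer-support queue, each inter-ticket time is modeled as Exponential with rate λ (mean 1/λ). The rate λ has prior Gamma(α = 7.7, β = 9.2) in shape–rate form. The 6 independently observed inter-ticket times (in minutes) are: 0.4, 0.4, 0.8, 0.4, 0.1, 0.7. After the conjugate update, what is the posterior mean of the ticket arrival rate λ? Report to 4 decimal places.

With a Gamma(shape α, rate β) prior on the exponential rate λ, the posterior after n observations with total T = Σxᵢ is Gamma(α+n, β+T).
Sum of observations T = 2.8 minutes; n = 6.
Posterior: Gamma(7.7+6, 9.2+2.8) = Gamma(13.7, 12.0).
Posterior mean of λ = α/β = 13.7/12.0 = 1.1417.

1.1417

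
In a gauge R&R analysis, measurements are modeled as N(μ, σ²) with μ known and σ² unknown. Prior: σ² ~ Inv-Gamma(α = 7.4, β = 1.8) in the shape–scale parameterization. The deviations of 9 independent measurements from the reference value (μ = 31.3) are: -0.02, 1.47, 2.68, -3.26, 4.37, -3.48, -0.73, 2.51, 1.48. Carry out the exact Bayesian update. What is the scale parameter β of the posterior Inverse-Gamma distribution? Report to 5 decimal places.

With known mean μ and an Inverse-Gamma(α, β) prior on σ², the Normal likelihood is conjugate: posterior is Inv-Gamma(α + n/2, β + Σ(xᵢ−μ)²/2).
Σ(xᵢ−μ)² = (-0.02)² + (1.47)² + (2.68)² + (-3.26)² + (4.37)² + (-3.48)² + (-0.73)² + (2.51)² + (1.48)² = 60.2020.
Posterior: Inv-Gamma(7.4 + 9/2, 1.8 + 60.2020/2) = Inv-Gamma(11.90, 31.90100).
Posterior β = 31.90100.

31.90100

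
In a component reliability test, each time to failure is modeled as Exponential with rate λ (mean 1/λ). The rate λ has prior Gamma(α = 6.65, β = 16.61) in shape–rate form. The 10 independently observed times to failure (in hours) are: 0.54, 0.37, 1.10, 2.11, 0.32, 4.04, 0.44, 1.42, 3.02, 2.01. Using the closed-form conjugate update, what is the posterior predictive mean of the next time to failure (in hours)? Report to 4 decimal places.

2.0435

With a Gamma(shape α, rate β) prior on the exponential rate λ, the posterior after n observations with total T = Σxᵢ is Gamma(α+n, β+T).
Sum of observations T = 15.37 hours; n = 10.
Posterior: Gamma(6.65+10, 16.61+15.37) = Gamma(16.65, 31.98).
The predictive distribution for the next observation is Lomax; its mean is β/(α−1) = 31.98/15.65 = 2.0435.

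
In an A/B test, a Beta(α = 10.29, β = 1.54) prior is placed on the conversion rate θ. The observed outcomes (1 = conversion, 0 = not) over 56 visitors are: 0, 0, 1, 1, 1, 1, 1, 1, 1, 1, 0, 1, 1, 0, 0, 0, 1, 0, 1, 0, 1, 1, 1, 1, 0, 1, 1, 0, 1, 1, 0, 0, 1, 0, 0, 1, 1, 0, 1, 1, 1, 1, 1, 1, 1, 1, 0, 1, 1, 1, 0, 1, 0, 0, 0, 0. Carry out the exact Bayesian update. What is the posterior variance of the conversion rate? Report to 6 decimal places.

The Beta prior is conjugate to a Binomial/Bernoulli likelihood; the update adds successes to α and failures to β.
Posterior: Beta(α+k, β+n−k) = Beta(10.29+35, 1.54+21) = Beta(45.29, 22.54).
Var = αβ/((α+β)²(α+β+1)) = 45.29·22.54/(67.83²·68.83) = 0.003224.

0.003224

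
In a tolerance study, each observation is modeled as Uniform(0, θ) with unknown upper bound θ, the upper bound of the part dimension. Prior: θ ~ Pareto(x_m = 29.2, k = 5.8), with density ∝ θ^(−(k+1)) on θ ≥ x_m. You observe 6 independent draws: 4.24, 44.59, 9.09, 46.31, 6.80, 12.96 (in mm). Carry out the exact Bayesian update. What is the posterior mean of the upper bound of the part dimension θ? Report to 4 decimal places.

A Pareto(scale x_m, shape k) prior on the upper bound θ of Uniform(0, θ) is conjugate: posterior is Pareto(max(x_m, max xᵢ), k + n).
Sample maximum = 46.31; prior scale x_m = 29.2 → posterior scale = max = 46.31.
Posterior shape = 5.8 + 6 = 11.8.
E[θ|data] = k·x_m/(k−1) = 11.8·46.31/10.8 = 50.5980.

50.5980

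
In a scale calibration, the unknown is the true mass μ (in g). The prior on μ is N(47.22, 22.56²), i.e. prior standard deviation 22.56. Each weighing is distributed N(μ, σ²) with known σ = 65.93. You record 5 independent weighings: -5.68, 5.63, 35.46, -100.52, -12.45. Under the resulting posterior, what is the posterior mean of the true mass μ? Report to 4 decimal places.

For Normal data with known variance σ², a Normal(μ₀, σ₀²) prior on μ is conjugate. Posterior precision = 1/σ₀² + n/σ²; posterior mean is the precision-weighted average of μ₀ and x̄.
Σxᵢ = (-5.68) + 5.63 + 35.46 + (-100.52) + (-12.45) = -77.56, so n·x̄ = -77.56.
σ₀² = 22.56² = 508.9536, σ² = 65.93² = 4346.7649; σ² + n·σ₀² = 4346.7649 + 5·508.9536 = 6891.5329.
Posterior mean = (μ₀/σ₀² + n·x̄/σ²)/(1/σ₀² + n/σ²) = (σ²·μ₀ + σ₀²·n·x̄)/(σ² + n·σ₀²) = (4346.7649·47.22 + 508.9536·(-77.56))/6891.5329 = 165779.797362/6891.5329 = 24.0556.

24.0556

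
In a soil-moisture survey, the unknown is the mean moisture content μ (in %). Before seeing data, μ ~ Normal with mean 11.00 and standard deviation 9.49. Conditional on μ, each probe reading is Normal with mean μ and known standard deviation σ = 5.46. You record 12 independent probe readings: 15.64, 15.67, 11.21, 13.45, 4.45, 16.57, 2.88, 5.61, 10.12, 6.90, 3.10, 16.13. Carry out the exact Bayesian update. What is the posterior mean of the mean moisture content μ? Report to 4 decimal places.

For Normal data with known variance σ², a Normal(μ₀, σ₀²) prior on μ is conjugate. Posterior precision = 1/σ₀² + n/σ²; posterior mean is the precision-weighted average of μ₀ and x̄.
Σxᵢ = 15.64 + 15.67 + 11.21 + 13.45 + 4.45 + 16.57 + 2.88 + 5.61 + 10.12 + 6.90 + 3.10 + 16.13 = 121.73, so n·x̄ = 121.73.
σ₀² = 9.49² = 90.0601, σ² = 5.46² = 29.8116; σ² + n·σ₀² = 29.8116 + 12·90.0601 = 1110.5328.
Posterior mean = (μ₀/σ₀² + n·x̄/σ²)/(1/σ₀² + n/σ²) = (σ²·μ₀ + σ₀²·n·x̄)/(σ² + n·σ₀²) = (29.8116·11.00 + 90.0601·121.73)/1110.5328 = 11290.943573/1110.5328 = 10.1671.

10.1671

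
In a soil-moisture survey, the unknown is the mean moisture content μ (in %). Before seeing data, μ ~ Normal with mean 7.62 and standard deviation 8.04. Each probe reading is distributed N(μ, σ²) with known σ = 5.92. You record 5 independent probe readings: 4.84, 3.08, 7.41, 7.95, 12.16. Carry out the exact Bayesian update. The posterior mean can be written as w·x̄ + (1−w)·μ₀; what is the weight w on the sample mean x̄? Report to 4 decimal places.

For Normal data with known variance σ², a Normal(μ₀, σ₀²) prior on μ is conjugate. Posterior precision = 1/σ₀² + n/σ²; posterior mean is the precision-weighted average of μ₀ and x̄.
σ₀² = 8.04² = 64.6416, σ² = 5.92² = 35.0464. Prior precision 1/σ₀² = 1/64.6416; data precision n/σ² = 5/35.0464.
w = (n/σ²)/(1/σ₀² + n/σ²) = n·σ₀²/(σ² + n·σ₀²) = 5·64.6416/(35.0464 + 5·64.6416) = 323.208/358.2544 = 0.9022.

0.9022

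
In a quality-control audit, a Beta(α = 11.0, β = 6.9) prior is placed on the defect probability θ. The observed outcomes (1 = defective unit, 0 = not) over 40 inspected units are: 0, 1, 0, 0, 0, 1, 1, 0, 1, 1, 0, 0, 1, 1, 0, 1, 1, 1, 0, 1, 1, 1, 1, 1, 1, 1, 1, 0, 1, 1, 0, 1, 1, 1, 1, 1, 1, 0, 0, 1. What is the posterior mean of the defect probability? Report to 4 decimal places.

The Beta prior is conjugate to a Binomial/Bernoulli likelihood; the update adds successes to α and failures to β.
Posterior: Beta(α+k, β+n−k) = Beta(11.0+27, 6.9+13) = Beta(38.0, 19.9).
Posterior mean = α/(α+β) = 38.0/57.9 = 0.6563.

0.6563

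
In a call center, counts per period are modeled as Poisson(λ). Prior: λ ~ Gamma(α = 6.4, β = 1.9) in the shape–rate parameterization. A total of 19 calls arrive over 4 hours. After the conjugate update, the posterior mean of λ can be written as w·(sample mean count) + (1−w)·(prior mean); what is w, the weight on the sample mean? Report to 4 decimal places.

With a Gamma(shape α, rate β) prior, the Poisson likelihood is conjugate: the posterior is Gamma(α + ΣXᵢ, β + n).
Posterior mean = (α₀+S)/(β₀+n) = [n/(β₀+n)]·(S/n) + [β₀/(β₀+n)]·(α₀/β₀), so only n and β₀ enter the weight.
Weight on data w = n/(β₀+n) = 4/(1.9+4) = 4/5.9 = 0.6780.

0.6780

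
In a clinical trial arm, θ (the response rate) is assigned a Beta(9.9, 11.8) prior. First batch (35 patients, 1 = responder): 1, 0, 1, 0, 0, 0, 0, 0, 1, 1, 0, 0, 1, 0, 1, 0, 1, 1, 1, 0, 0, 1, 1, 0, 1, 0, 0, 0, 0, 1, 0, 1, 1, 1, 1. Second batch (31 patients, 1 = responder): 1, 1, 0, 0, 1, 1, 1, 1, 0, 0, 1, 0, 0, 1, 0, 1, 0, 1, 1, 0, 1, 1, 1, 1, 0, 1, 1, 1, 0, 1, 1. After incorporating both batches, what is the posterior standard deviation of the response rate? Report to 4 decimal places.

0.0530

The Beta prior is conjugate to a Binomial/Bernoulli likelihood; the update adds successes to α and failures to β.
After batch 1: Beta(9.9+17, 11.8+18) = Beta(26.9, 29.8).
After batch 2: Beta(26.9+20, 29.8+11) = Beta(46.9, 40.8).
Var = αβ/((α+β)²(α+β+1)) = 46.9·40.8/(87.7²·88.7) = 0.00280485; SD = √0.00280485 = 0.0530.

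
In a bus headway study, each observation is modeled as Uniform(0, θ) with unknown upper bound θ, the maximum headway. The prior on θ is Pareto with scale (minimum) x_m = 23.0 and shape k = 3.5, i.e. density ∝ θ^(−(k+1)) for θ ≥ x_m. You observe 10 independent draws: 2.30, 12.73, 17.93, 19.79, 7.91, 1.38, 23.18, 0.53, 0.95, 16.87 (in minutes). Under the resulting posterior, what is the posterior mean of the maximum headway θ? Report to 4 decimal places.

25.0344

A Pareto(scale x_m, shape k) prior on the upper bound θ of Uniform(0, θ) is conjugate: posterior is Pareto(max(x_m, max xᵢ), k + n).
Sample maximum = 23.18; prior scale x_m = 23.0 → posterior scale = max = 23.18.
Posterior shape = 3.5 + 10 = 13.5.
E[θ|data] = k·x_m/(k−1) = 13.5·23.18/12.5 = 25.0344.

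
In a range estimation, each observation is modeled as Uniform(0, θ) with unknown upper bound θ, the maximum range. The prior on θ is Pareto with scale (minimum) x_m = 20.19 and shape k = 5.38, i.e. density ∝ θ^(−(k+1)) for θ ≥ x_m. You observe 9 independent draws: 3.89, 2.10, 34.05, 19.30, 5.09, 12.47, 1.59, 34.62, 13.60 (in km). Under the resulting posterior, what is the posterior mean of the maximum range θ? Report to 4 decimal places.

37.2074

A Pareto(scale x_m, shape k) prior on the upper bound θ of Uniform(0, θ) is conjugate: posterior is Pareto(max(x_m, max xᵢ), k + n).
Sample maximum = 34.62; prior scale x_m = 20.19 → posterior scale = max = 34.62.
Posterior shape = 5.38 + 9 = 14.38.
E[θ|data] = k·x_m/(k−1) = 14.38·34.62/13.38 = 37.2074.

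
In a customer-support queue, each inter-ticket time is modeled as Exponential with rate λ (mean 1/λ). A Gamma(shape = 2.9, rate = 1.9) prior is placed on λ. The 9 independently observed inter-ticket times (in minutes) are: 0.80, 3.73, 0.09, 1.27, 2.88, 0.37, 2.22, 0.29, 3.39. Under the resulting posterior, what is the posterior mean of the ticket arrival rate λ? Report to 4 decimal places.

With a Gamma(shape α, rate β) prior on the exponential rate λ, the posterior after n observations with total T = Σxᵢ is Gamma(α+n, β+T).
Sum of observations T = 15.04 minutes; n = 9.
Posterior: Gamma(2.9+9, 1.9+15.04) = Gamma(11.9, 16.94).
Posterior mean of λ = α/β = 11.9/16.94 = 0.7025.

0.7025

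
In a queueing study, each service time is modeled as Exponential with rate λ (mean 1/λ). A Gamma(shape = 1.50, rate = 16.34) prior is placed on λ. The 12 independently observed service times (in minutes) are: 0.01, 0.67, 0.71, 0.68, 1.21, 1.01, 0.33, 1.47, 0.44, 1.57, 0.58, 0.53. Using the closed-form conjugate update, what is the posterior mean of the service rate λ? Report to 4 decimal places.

0.5284

With a Gamma(shape α, rate β) prior on the exponential rate λ, the posterior after n observations with total T = Σxᵢ is Gamma(α+n, β+T).
Sum of observations T = 9.21 minutes; n = 12.
Posterior: Gamma(1.50+12, 16.34+9.21) = Gamma(13.50, 25.55).
Posterior mean of λ = α/β = 13.50/25.55 = 0.5284.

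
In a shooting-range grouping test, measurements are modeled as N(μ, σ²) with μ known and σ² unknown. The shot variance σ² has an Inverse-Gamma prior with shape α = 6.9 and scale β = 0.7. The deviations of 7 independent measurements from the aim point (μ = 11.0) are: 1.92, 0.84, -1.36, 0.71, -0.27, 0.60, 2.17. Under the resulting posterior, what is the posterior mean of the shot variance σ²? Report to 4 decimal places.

With known mean μ and an Inverse-Gamma(α, β) prior on σ², the Normal likelihood is conjugate: posterior is Inv-Gamma(α + n/2, β + Σ(xᵢ−μ)²/2).
Σ(xᵢ−μ)² = (1.92)² + (0.84)² + (-1.36)² + (0.71)² + (-0.27)² + (0.60)² + (2.17)² = 11.8875.
Posterior: Inv-Gamma(6.9 + 7/2, 0.7 + 11.8875/2) = Inv-Gamma(10.40, 6.64375).
E[σ²|data] = β/(α−1) = 6.64375/9.40 = 0.7068.

0.7068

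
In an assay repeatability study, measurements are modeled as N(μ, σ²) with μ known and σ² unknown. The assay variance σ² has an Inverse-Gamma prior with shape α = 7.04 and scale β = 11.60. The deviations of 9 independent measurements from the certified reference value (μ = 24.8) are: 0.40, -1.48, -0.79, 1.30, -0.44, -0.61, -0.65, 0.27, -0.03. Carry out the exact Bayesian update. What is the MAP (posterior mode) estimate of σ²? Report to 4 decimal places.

1.1534

With known mean μ and an Inverse-Gamma(α, β) prior on σ², the Normal likelihood is conjugate: posterior is Inv-Gamma(α + n/2, β + Σ(xᵢ−μ)²/2).
Σ(xᵢ−μ)² = (0.40)² + (-1.48)² + (-0.79)² + (1.30)² + (-0.44)² + (-0.61)² + (-0.65)² + (0.27)² + (-0.03)² = 5.7265.
Posterior: Inv-Gamma(7.04 + 9/2, 11.60 + 5.7265/2) = Inv-Gamma(11.54, 14.46325).
Mode = β/(α+1) = 14.46325/12.54 = 1.1534.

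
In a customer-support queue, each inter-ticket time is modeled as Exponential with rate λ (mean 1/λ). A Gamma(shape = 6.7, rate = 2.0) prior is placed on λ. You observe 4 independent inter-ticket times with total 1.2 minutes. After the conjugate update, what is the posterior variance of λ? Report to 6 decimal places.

With a Gamma(shape α, rate β) prior on the exponential rate λ, the posterior after n observations with total T = Σxᵢ is Gamma(α+n, β+T).
Posterior: Gamma(6.7+4, 2.0+1.2) = Gamma(10.7, 3.2).
Var = α/β² = 1.044922.

1.044922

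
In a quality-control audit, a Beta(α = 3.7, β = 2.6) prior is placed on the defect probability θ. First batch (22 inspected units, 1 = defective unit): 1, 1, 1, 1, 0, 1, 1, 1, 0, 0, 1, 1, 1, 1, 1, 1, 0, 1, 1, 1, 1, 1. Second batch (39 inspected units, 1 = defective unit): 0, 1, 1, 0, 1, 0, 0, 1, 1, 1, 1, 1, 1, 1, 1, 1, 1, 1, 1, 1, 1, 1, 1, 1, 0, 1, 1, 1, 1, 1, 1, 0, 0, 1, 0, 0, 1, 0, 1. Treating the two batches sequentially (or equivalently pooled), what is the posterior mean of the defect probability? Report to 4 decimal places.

0.7533

The Beta prior is conjugate to a Binomial/Bernoulli likelihood; the update adds successes to α and failures to β.
After batch 1: Beta(3.7+18, 2.6+4) = Beta(21.7, 6.6).
After batch 2: Beta(21.7+29, 6.6+10) = Beta(50.7, 16.6).
Posterior mean = α/(α+β) = 50.7/67.3 = 0.7533.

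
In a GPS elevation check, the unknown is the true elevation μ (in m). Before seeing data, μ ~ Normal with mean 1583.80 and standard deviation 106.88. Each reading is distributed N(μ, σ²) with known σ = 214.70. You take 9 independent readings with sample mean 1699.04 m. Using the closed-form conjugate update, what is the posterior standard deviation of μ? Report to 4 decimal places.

For Normal data with known variance σ², a Normal(μ₀, σ₀²) prior on μ is conjugate. Posterior precision = 1/σ₀² + n/σ²; posterior mean is the precision-weighted average of μ₀ and x̄.
σ₀² = 106.88² = 11423.3344, σ² = 214.70² = 46096.09; σ² + n·σ₀² = 46096.09 + 9·11423.3344 = 148906.0996.
Posterior precision = 1/σ₀² + n/σ² = 1/11423.3344 + 9/46096.09 = (σ² + n·σ₀²)/(σ₀²σ²) = 148906.0996/(11423.3344·46096.09); posterior variance σₙ² = σ₀²σ²/(σ² + n·σ₀²) = 11423.3344·46096.09/148906.0996 = 3536.262464.
Posterior SD = √σₙ² = √(11423.3344·46096.09/148906.0996) = 59.4665.

59.4665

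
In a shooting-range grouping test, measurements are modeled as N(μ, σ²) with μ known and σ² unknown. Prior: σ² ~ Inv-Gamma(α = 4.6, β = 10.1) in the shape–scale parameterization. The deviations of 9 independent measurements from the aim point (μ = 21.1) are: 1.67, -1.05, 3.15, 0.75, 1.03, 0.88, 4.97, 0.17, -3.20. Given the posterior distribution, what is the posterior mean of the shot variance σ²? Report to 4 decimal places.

4.4063

With known mean μ and an Inverse-Gamma(α, β) prior on σ², the Normal likelihood is conjugate: posterior is Inv-Gamma(α + n/2, β + Σ(xᵢ−μ)²/2).
Σ(xᵢ−μ)² = (1.67)² + (-1.05)² + (3.15)² + (0.75)² + (1.03)² + (0.88)² + (4.97)² + (0.17)² + (-3.20)² = 51.1815.
Posterior: Inv-Gamma(4.6 + 9/2, 10.1 + 51.1815/2) = Inv-Gamma(9.10, 35.69075).
E[σ²|data] = β/(α−1) = 35.69075/8.10 = 4.4063.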